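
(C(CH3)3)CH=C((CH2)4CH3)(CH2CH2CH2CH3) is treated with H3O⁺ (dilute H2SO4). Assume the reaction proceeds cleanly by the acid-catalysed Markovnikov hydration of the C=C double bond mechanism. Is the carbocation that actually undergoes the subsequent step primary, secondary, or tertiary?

tertiary

Step 1: Electrophilic addition begins with the π(C=C) electrons forming a bond to the proton of H3O⁺. Following Markovnikov's rule, the resulting cation is tertiary. H2O is released.
No single 1,2-shift to an adjacent carbon would give a more-substituted cation, so no rearrangement occurs.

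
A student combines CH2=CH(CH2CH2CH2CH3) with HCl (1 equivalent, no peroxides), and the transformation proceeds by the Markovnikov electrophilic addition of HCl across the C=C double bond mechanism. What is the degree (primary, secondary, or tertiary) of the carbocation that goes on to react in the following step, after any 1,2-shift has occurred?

Step 1: Electrophilic addition begins with the π(C=C) electrons forming a bond to the proton of HCl. Following Markovnikov's rule, the resulting cation is secondary. The H–Cl bond breaks heterolytically, releasing Cl⁻.
No single 1,2-shift to an adjacent carbon would give a more-substituted cation, so no rearrangement occurs.

secondary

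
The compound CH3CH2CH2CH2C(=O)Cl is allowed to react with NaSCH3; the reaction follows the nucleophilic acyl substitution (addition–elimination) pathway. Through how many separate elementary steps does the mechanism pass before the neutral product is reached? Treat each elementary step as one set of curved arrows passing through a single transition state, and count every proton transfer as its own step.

2

Step 1: CH3S⁻ adds to the carbonyl carbon; the C=O π electrons shift onto oxygen and a tetrahedral alkoxide intermediate forms.
Step 2: Collapse of the tetrahedral intermediate: the alkoxide oxygen pushes its lone pair back to re-form C=O while Cl⁻ leaves.
Total: 2 elementary steps.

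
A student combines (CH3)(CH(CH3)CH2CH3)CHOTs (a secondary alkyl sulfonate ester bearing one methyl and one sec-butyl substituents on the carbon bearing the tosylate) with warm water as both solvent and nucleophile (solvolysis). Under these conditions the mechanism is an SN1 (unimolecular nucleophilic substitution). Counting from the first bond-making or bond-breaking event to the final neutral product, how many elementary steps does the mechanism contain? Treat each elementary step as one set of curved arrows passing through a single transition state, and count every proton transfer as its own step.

4

Step 1: The C–O bond breaks with both electrons going to the tosylate; TsO⁻ leaves and a secondary carbocation remains.
Step 2: Carbocation rearrangement: a 1,2-hydride shift from the adjacent sec-butyl carbon converts the initially-formed secondary cation into the more stable tertiary cation.
Step 3: Nucleophilic capture: the oxygen of H2O bonds to the cationic carbon, producing an oxonium-ion intermediate.
Step 4: Proton transfer from the O–H of the oxonium ion to a solvent molecule delivers the neutral alcohol.
Total: 4 elementary steps.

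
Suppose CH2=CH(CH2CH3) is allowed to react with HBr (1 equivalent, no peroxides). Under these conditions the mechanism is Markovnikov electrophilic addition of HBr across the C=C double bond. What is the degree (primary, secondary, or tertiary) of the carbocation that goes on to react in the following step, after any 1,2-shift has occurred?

Step 1: Electrophilic addition begins with the π(C=C) electrons forming a bond to the proton of HBr. Following Markovnikov's rule, the resulting cation is secondary. The H–Br bond breaks heterolytically, releasing Br⁻.
No single 1,2-shift to an adjacent carbon would give a more-substituted cation, so no rearrangement occurs.

secondary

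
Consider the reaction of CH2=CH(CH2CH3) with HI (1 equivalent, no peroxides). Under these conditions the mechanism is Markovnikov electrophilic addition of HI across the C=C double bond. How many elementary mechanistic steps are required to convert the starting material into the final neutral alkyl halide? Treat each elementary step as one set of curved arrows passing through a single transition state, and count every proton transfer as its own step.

2

Step 1: The π electrons of the C=C bond attack a proton of HI; Markovnikov addition places the new C–H on the less-substituted alkene carbon, so the positive charge ends up on the more-substituted carbon — a secondary carbocation. The H–I bond breaks heterolytically, releasing I⁻.
(No 1,2-shift: no single shift to an adjacent carbon would give a more stable cation.)
Step 2: The I⁻ anion donates a lone pair to the carbocation, forming the new C–I σ-bond and giving the neutral alkyl halide.
Total: 2 elementary steps.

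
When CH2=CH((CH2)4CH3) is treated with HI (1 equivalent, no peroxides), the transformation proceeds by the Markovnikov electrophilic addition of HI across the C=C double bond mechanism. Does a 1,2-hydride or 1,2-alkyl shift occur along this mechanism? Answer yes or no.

The first-formed carbocation is secondary.
No single 1,2-shift to an adjacent carbon would produce a more-substituted cation than the one already present, so no rearrangement occurs.

no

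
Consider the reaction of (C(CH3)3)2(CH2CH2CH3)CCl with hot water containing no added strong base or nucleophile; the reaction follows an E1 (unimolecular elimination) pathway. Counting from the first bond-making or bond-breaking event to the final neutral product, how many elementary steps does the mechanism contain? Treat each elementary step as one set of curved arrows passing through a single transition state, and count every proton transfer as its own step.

2

Step 1: Rate-determining heterolysis of the C–Cl bond gives Cl⁻ and a tertiary carbocation.
(No 1,2-shift: no single shift to an adjacent carbon would give a more stable cation.)
Step 2: A water molecule (solvent) deprotonates a β-carbon; as the C–H bond breaks, those electrons form the new alkene π bond.
Total: 2 elementary steps.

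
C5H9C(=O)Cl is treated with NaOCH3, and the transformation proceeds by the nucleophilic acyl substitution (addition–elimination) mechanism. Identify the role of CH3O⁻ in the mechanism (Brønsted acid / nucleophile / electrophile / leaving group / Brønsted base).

Step 1: CH3O⁻ adds to the carbonyl carbon; the C=O π electrons shift onto oxygen and a tetrahedral alkoxide intermediate forms.
CH3O⁻ donates an electron pair to form a new σ-bond to carbon — it is the nucleophile.

nucleophile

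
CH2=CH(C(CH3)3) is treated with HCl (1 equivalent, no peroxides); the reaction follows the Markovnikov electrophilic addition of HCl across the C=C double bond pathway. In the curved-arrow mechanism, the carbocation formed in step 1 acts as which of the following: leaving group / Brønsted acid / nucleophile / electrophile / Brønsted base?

Step 3: Cl⁻ captures the cation: a lone pair on Cl⁻ fills the empty p orbital, producing the alkyl halide product.
The carbocation formed in step 1 accepts an electron pair into an empty or π* orbital — it is the electrophile.

electrophile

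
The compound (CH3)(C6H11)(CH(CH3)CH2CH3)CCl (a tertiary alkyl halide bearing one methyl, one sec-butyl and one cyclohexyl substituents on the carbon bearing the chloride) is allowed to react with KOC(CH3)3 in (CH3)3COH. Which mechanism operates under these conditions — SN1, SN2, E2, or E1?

Conditions: a strong/bulky base with a tertiary substrate bearing a β-hydrogen.
These conditions are the textbook signature of the E2 pathway.
A strong (often hindered) base removes a β-H in concert with loss of the leaving group — bimolecular elimination.

E2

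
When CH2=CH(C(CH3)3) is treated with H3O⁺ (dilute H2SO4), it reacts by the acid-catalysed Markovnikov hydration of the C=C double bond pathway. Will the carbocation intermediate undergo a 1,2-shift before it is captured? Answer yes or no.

The first-formed carbocation is secondary.
The adjacent tert-butyl carbon has no hydrogen but bears methyl groups; migration of one methyl with its bonding pair (a 1,2-methyl shift) places the charge on a tertiary centre.
Tertiary is more stable than secondary, so the shift occurs.

yes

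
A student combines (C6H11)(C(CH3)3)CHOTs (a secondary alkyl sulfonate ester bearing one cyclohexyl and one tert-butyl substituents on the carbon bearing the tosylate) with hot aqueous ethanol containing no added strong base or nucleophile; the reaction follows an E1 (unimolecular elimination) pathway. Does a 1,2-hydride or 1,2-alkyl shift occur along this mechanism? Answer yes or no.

yes

The first-formed carbocation is secondary.
The adjacent cyclohexyl carbon already bears 2 other carbon substituents and has a hydrogen to migrate; after a 1,2-hydride shift from that carbon the positive charge sits on a tertiary centre.
Tertiary is more stable than secondary, so the shift occurs.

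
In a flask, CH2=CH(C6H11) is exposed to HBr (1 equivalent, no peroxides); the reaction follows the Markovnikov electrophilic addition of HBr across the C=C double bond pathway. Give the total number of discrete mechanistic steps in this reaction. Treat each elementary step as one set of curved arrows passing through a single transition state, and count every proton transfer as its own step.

Step 1: Electrophilic addition begins with the π(C=C) electrons forming a bond to the proton of HBr. Following Markovnikov's rule, the resulting cation is secondary. The H–Br bond breaks heterolytically, releasing Br⁻.
Step 2: A 1,2-hydride shift from the adjacent cyclohexyl carbon moves the positive charge from the secondary centre to an adjacent carbon, generating a more stable tertiary carbocation.
Step 3: Br⁻ captures the cation: a lone pair on Br⁻ fills the empty p orbital, producing the alkyl halide product.
Total: 3 elementary steps.

3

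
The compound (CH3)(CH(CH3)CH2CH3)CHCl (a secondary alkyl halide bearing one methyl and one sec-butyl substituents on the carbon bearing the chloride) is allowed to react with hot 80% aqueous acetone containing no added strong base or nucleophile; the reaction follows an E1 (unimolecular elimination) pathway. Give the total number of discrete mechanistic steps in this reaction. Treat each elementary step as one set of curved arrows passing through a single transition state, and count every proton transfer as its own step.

Step 1: Unassisted departure of Cl⁻ (taking the C–Cl bonding pair) generates a secondary carbocation.
Step 2: A 1,2-hydride shift from the adjacent sec-butyl carbon moves the positive charge from the secondary centre to an adjacent carbon, generating a more stable tertiary carbocation.
Step 3: A water molecule (solvent) deprotonates a β-carbon; as the C–H bond breaks, those electrons form the new alkene π bond.
Total: 3 elementary steps.

3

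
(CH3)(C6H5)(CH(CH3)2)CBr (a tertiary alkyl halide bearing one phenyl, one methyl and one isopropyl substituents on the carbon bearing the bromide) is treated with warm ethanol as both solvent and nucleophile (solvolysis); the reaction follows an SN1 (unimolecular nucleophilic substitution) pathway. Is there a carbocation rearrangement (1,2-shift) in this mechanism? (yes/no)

The first-formed carbocation is tertiary.
No single 1,2-shift to an adjacent carbon would produce a more-substituted cation than the one already present, so no rearrangement occurs.

no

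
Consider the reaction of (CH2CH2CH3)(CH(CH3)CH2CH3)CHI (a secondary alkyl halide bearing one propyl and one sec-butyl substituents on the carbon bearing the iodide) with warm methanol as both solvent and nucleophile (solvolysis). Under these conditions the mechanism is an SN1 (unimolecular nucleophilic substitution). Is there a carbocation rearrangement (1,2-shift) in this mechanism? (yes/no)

yes

The first-formed carbocation is secondary.
The adjacent sec-butyl carbon already bears 2 other carbon substituents and has a hydrogen to migrate; after a 1,2-hydride shift from that carbon the positive charge sits on a tertiary centre.
Tertiary is more stable than secondary, so the shift occurs.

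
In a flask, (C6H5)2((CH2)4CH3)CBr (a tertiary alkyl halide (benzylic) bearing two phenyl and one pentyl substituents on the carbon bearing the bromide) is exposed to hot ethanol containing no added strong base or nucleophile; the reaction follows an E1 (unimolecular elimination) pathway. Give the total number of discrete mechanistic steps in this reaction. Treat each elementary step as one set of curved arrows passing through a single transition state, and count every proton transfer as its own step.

2

Step 1: Ionisation: the C–Br σ-bond cleaves heterolytically; both bonding electrons depart with Br⁻, leaving a tertiary carbocation at the α-carbon.
(No 1,2-shift: no single shift to an adjacent carbon would give a more stable cation.)
Step 2: A weak base (an ethanol molecule from the solvent) removes a proton from a carbon adjacent to the cationic centre; the electrons of that C–H bond become the new π(C=C) bond, giving the alkene.
Total: 2 elementary steps.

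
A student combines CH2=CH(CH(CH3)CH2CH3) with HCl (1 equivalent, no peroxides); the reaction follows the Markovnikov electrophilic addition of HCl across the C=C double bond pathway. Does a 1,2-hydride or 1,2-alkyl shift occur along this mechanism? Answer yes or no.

yes

The first-formed carbocation is secondary.
The adjacent sec-butyl carbon already bears 2 other carbon substituents and has a hydrogen to migrate; after a 1,2-hydride shift from that carbon the positive charge sits on a tertiary centre.
Tertiary is more stable than secondary, so the shift occurs.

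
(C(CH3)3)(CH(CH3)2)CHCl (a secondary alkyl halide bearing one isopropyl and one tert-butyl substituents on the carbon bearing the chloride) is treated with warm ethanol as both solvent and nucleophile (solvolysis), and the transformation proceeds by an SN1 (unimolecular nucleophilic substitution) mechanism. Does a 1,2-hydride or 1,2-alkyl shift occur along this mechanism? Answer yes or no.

The first-formed carbocation is secondary.
The adjacent isopropyl carbon already bears 2 other carbon substituents and has a hydrogen to migrate; after a 1,2-hydride shift from that carbon the positive charge sits on a tertiary centre.
Tertiary is more stable than secondary, so the shift occurs.

yes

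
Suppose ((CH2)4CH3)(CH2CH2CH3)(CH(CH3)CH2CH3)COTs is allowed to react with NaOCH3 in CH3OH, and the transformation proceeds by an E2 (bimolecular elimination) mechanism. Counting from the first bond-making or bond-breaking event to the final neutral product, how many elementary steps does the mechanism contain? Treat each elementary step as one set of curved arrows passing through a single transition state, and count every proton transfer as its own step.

1

Step 1: Concerted anti-periplanar elimination: CH3O⁻ abstracts a β-H while TsO⁻ leaves, and the C–H electrons become the new C=C π bond — all in a single transition state.
Total: 1 elementary step.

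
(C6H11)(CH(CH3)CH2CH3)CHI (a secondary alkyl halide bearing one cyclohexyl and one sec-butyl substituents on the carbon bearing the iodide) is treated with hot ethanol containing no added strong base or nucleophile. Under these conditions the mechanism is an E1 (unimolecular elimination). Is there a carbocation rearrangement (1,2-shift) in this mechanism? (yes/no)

yes

The first-formed carbocation is secondary.
The adjacent cyclohexyl carbon already bears 2 other carbon substituents and has a hydrogen to migrate; after a 1,2-hydride shift from that carbon the positive charge sits on a tertiary centre.
Tertiary is more stable than secondary, so the shift occurs.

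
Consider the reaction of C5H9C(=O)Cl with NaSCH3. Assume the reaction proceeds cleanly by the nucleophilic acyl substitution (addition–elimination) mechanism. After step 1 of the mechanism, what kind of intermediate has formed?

Step 1: Nucleophilic addition of CH3S⁻ to the acyl carbon breaks the π(C=O) bond and yields a tetrahedral, anionic intermediate.
After step 1 the species present is a tetrahedral intermediate.

tetrahedral intermediate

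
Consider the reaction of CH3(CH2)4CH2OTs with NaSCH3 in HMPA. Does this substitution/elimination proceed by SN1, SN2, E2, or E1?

SN2

Conditions: a primary substrate with a strong nucleophile in the polar aprotic solvent HMPA.
These conditions are the textbook signature of the SN2 pathway.
An unhindered substrate with a strong nucleophile in a polar aprotic solvent favours one-step backside displacement.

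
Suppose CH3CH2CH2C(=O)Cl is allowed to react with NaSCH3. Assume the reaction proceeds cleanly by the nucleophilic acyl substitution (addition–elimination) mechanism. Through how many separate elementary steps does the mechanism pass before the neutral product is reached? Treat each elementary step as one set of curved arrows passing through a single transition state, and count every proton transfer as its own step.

Step 1: CH3S⁻ adds to the carbonyl carbon; the C=O π electrons shift onto oxygen and a tetrahedral alkoxide intermediate forms.
Step 2: An oxygen lone pair re-forms the C=O π bond as the C–Cl σ-bond breaks; Cl⁻ is expelled.
Total: 2 elementary steps.

2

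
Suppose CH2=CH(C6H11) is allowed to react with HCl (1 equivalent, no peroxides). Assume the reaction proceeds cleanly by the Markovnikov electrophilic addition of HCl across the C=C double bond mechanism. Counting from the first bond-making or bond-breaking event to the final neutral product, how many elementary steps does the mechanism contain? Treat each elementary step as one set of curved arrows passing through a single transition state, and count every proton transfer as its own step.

Step 1: The π electrons of the C=C bond attack a proton of HCl; Markovnikov addition places the new C–H on the less-substituted alkene carbon, so the positive charge ends up on the more-substituted carbon — a secondary carbocation. The H–Cl bond breaks heterolytically, releasing Cl⁻.
Step 2: Carbocation rearrangement: a 1,2-hydride shift from the adjacent cyclohexyl carbon converts the initially-formed secondary cation into the more stable tertiary cation.
Step 3: The Cl⁻ anion donates a lone pair to the carbocation, forming the new C–Cl σ-bond and giving the neutral alkyl halide.
Total: 3 elementary steps.

3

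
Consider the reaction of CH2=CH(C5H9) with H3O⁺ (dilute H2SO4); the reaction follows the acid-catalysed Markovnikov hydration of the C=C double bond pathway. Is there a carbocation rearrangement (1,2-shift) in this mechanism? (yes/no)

yes

The first-formed carbocation is secondary.
The adjacent cyclopentyl carbon already bears 2 other carbon substituents and has a hydrogen to migrate; after a 1,2-hydride shift from that carbon the positive charge sits on a tertiary centre.
Tertiary is more stable than secondary, so the shift occurs.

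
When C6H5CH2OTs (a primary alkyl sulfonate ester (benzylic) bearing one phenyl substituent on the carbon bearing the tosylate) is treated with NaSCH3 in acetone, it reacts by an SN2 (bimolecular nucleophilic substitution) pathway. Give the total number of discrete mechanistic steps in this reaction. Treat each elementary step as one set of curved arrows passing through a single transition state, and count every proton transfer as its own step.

1

Step 1: Backside attack by CH3S⁻ on the carbon bearing the tosylate: the new C–S bond forms as the C–O bond breaks, with Walden inversion at carbon.
Total: 1 elementary step.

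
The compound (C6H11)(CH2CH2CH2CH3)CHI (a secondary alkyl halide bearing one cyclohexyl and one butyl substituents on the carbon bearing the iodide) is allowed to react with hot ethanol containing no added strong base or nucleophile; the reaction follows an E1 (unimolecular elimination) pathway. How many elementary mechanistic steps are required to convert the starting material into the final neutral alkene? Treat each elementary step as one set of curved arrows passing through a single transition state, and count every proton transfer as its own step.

3

Step 1: Unassisted departure of I⁻ (taking the C–I bonding pair) generates a secondary carbocation.
Step 2: A 1,2-hydride shift from the adjacent cyclohexyl carbon moves the positive charge from the secondary centre to an adjacent carbon, generating a more stable tertiary carbocation.
Step 3: An ethanol molecule (solvent) deprotonates a β-carbon; as the C–H bond breaks, those electrons form the new alkene π bond.
Total: 3 elementary steps.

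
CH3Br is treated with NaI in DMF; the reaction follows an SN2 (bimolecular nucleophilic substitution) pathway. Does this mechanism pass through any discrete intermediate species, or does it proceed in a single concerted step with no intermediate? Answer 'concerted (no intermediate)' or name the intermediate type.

Backside attack by I⁻ on the carbon bearing the bromide: the new C–I bond forms as the C–Br bond breaks, with Walden inversion at carbon.
All bond changes occur in one transition state; no discrete intermediate is formed.

concerted (no intermediate)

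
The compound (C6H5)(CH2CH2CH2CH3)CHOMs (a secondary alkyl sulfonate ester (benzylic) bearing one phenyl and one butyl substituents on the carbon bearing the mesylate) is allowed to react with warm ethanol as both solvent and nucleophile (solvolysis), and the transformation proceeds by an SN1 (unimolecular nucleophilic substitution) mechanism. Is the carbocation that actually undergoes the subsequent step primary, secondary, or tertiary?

secondary

Step 1: Unassisted departure of MsO⁻ (taking the C–O bonding pair) generates a secondary carbocation.
No single 1,2-shift to an adjacent carbon would give a more-substituted cation, so no rearrangement occurs.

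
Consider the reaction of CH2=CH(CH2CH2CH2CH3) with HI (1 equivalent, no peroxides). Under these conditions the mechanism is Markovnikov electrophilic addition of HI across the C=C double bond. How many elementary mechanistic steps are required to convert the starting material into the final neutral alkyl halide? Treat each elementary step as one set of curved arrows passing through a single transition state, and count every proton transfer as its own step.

2

Step 1: The π electrons of the C=C bond attack a proton of HI; Markovnikov addition places the new C–H on the less-substituted alkene carbon, so the positive charge ends up on the more-substituted carbon — a secondary carbocation. The H–I bond breaks heterolytically, releasing I⁻.
(No 1,2-shift: no single shift to an adjacent carbon would give a more stable cation.)
Step 2: The I⁻ anion donates a lone pair to the carbocation, forming the new C–I σ-bond and giving the neutral alkyl halide.
Total: 2 elementary steps.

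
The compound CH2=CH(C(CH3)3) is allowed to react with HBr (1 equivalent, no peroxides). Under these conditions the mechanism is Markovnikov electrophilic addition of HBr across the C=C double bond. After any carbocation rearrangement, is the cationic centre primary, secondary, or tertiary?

tertiary

Step 1: Protonation of the alkene by HBr: the π bond acts as the nucleophile and picks up H⁺, giving the more stable (Markovnikov) secondary carbocation. The H–Br bond breaks heterolytically, releasing Br⁻.
Step 2: Carbocation rearrangement: a 1,2-methyl shift from the adjacent tert-butyl carbon converts the initially-formed secondary cation into the more stable tertiary cation.
The cation rearranges from secondary to tertiary via a 1,2-methyl shift from the adjacent tert-butyl carbon; the tertiary cation is what reacts next.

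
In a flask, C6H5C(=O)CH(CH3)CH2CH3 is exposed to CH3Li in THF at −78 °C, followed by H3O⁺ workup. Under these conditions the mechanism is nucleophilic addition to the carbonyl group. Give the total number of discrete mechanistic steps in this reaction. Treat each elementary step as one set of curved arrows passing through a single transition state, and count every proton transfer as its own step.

Step 1: Nucleophilic addition: the carbanion-like carbon of CH3Li adds to the carbonyl carbon, pushing the π(C=O) electron pair onto oxygen and giving a tetrahedral alkoxide.
Step 2: The alkoxide picks up a proton during H3O⁺ workup to yield an alcohol.
Total: 2 elementary steps.

2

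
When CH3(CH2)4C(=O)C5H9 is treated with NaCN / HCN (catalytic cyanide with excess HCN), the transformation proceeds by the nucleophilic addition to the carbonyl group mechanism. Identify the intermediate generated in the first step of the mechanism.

tetrahedral alkoxide intermediate

Step 1: CN⁻ attacks the sp² carbonyl carbon; the C=O π bond breaks and the electrons end up as a lone pair on the alkoxide oxygen of the tetrahedral intermediate.
After step 1 the species present is a tetrahedral alkoxide intermediate.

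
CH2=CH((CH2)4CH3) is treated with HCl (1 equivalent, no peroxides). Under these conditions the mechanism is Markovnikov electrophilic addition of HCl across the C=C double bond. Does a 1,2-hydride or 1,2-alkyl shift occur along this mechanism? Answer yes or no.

The first-formed carbocation is secondary.
No single 1,2-shift to an adjacent carbon would produce a more-substituted cation than the one already present, so no rearrangement occurs.

no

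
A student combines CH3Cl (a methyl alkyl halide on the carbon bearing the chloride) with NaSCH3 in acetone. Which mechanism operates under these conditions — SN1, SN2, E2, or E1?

Conditions: a methyl substrate with a strong nucleophile in the polar aprotic solvent acetone.
These conditions are the textbook signature of the SN2 pathway.
An unhindered substrate with a strong nucleophile in a polar aprotic solvent favours one-step backside displacement.

SN2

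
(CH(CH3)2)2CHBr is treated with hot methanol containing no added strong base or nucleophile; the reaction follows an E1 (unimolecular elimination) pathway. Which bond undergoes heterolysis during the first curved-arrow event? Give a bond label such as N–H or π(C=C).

Step 1: Ionisation: the C–Br σ-bond cleaves heterolytically; both bonding electrons depart with Br⁻, leaving a secondary carbocation at the α-carbon.
The bond broken in this step is the C–Br bond.

C–Br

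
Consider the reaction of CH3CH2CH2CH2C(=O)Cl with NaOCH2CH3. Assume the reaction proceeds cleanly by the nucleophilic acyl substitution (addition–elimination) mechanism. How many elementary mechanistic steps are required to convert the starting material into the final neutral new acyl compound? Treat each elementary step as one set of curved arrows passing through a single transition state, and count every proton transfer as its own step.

2

Step 1: Nucleophilic addition of CH3CH2O⁻ to the acyl carbon breaks the π(C=O) bond and yields a tetrahedral, anionic intermediate.
Step 2: An oxygen lone pair re-forms the C=O π bond as the C–Cl σ-bond breaks; Cl⁻ is expelled.
Total: 2 elementary steps.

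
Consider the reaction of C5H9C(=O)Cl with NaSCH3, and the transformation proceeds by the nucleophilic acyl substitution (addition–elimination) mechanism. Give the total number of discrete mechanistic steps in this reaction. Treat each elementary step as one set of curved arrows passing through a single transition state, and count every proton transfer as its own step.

2

Step 1: Nucleophilic addition of CH3S⁻ to the acyl carbon breaks the π(C=O) bond and yields a tetrahedral, anionic intermediate.
Step 2: An oxygen lone pair re-forms the C=O π bond as the C–Cl σ-bond breaks; Cl⁻ is expelled.
Total: 2 elementary steps.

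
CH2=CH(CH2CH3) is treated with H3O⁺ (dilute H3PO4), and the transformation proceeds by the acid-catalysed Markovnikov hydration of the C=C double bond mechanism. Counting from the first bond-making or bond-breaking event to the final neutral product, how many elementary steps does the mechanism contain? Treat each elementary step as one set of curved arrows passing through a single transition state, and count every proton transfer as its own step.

Step 1: Protonation of the alkene by H3O⁺: the π bond acts as the nucleophile and picks up H⁺, giving the more stable (Markovnikov) secondary carbocation. H2O is released.
(No 1,2-shift: no single shift to an adjacent carbon would give a more stable cation.)
Step 2: A lone pair on the oxygen of H2O attacks the carbocation, forming a C–O bond and an oxonium ion (a protonated alcohol).
Step 3: Deprotonation of the oxonium ion by a water molecule delivers the neutral alcohol and regenerates the acid catalyst.
Total: 3 elementary steps.

3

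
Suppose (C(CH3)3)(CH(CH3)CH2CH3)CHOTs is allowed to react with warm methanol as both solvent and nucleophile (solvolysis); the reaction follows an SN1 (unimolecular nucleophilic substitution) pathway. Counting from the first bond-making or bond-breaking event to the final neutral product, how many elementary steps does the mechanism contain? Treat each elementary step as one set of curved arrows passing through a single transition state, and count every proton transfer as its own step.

Step 1: Unassisted departure of TsO⁻ (taking the C–O bonding pair) generates a secondary carbocation.
Step 2: A 1,2-hydride shift from the adjacent sec-butyl carbon moves the positive charge from the secondary centre to an adjacent carbon, generating a more stable tertiary carbocation.
Step 3: A lone pair on the oxygen of CH3OH attacks the carbocation, forming a new C–O σ-bond and an oxonium ion.
Step 4: Deprotonation of the oxonium oxygen by solvent methanol yields the neutral ether.
Total: 4 elementary steps.

4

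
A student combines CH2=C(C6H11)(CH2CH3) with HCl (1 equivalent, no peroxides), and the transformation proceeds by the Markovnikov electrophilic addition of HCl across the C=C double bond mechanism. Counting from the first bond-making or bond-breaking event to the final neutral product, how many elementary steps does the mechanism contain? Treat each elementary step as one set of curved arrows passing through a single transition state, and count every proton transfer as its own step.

Step 1: The π electrons of the C=C bond attack a proton of HCl; Markovnikov addition places the new C–H on the less-substituted alkene carbon, so the positive charge ends up on the more-substituted carbon — a tertiary carbocation. The H–Cl bond breaks heterolytically, releasing Cl⁻.
(No 1,2-shift: no single shift to an adjacent carbon would give a more stable cation.)
Step 2: The Cl⁻ anion donates a lone pair to the carbocation, forming the new C–Cl σ-bond and giving the neutral alkyl halide.
Total: 2 elementary steps.

2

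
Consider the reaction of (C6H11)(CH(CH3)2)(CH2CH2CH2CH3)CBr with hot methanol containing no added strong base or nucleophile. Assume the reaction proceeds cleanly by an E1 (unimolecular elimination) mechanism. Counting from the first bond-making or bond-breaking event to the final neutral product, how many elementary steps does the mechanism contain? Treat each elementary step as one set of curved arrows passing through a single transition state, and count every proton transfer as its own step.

2

Step 1: Ionisation: the C–Br σ-bond cleaves heterolytically; both bonding electrons depart with Br⁻, leaving a tertiary carbocation at the α-carbon.
(No 1,2-shift: no single shift to an adjacent carbon would give a more stable cation.)
Step 2: Loss of a β-proton to a methanol molecule of the solvent: the C–H bonding pair collapses toward the cationic carbon to form the C=C π bond, yielding the alkene.
Total: 2 elementary steps.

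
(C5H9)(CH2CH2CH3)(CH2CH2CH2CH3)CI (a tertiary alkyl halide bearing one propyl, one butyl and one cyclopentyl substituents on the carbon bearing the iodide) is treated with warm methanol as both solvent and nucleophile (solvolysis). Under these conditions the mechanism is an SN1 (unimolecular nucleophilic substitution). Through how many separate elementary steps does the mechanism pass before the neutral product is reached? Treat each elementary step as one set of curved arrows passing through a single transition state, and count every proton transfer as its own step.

3

Step 1: Unassisted departure of I⁻ (taking the C–I bonding pair) generates a tertiary carbocation.
(No 1,2-shift: no single shift to an adjacent carbon would give a more stable cation.)
Step 2: Nucleophilic capture: the oxygen of CH3OH bonds to the cationic carbon, producing an oxonium-ion intermediate.
Step 3: Proton transfer from the O–H of the oxonium ion to a solvent molecule delivers the neutral ether.
Total: 3 elementary steps.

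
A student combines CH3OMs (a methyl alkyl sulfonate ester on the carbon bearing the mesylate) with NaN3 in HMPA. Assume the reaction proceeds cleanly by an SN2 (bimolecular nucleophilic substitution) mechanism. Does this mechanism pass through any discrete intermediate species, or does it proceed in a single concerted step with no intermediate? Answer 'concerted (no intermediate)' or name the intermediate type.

The azide nucleophile donates a lone pair from N to the α-carbon in a backside attack; simultaneously the C–O σ-bond breaks and both of its electrons leave with MsO⁻. One concerted step with inversion of configuration.
All bond changes occur in one transition state; no discrete intermediate is formed.

concerted (no intermediate)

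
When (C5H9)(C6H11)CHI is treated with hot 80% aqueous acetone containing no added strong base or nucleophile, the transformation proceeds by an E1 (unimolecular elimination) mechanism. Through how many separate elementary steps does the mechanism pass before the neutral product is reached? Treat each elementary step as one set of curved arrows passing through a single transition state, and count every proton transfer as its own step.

3

Step 1: The C–I bond breaks with both electrons going to the iodide; I⁻ leaves and a secondary carbocation remains.
Step 2: A hydride (H with its bonding pair) migrates from the adjacent cyclopentyl carbon to the cationic centre — a 1,2-hydride shift — upgrading the secondary cation to a tertiary one.
Step 3: A weak base (a water molecule from the solvent) removes a proton from a carbon adjacent to the cationic centre; the electrons of that C–H bond become the new π(C=C) bond, giving the alkene.
Total: 3 elementary steps.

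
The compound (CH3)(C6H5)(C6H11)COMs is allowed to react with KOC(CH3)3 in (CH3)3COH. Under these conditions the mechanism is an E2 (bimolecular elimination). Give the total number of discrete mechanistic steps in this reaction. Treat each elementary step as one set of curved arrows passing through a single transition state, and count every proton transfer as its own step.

1

Step 1: In one step, (CH3)3CO⁻ pulls off a β-proton, the C–O bond cleaves, and a C=C double bond forms between the α- and β-carbons (E2, anti elimination).
Total: 1 elementary step.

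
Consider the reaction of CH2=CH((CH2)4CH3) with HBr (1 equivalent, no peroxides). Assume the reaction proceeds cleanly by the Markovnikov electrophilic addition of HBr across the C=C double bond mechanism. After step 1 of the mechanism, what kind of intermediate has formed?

Step 1: Protonation of the alkene by HBr: the π bond acts as the nucleophile and picks up H⁺, giving the more stable (Markovnikov) secondary carbocation. The H–Br bond breaks heterolytically, releasing Br⁻.
After step 1 the species present is a secondary carbocation.

secondary carbocation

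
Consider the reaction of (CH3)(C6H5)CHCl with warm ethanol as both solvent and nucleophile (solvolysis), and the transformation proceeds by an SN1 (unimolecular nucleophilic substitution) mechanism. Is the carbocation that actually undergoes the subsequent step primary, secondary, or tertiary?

Step 1: The C–Cl bond breaks with both electrons going to the chloride; Cl⁻ leaves and a secondary carbocation remains.
No single 1,2-shift to an adjacent carbon would give a more-substituted cation, so no rearrangement occurs.

secondary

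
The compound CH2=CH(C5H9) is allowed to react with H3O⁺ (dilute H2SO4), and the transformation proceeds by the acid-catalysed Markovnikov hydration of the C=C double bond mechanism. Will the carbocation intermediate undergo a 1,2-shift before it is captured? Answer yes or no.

The first-formed carbocation is secondary.
The adjacent cyclopentyl carbon already bears 2 other carbon substituents and has a hydrogen to migrate; after a 1,2-hydride shift from that carbon the positive charge sits on a tertiary centre.
Tertiary is more stable than secondary, so the shift occurs.

yes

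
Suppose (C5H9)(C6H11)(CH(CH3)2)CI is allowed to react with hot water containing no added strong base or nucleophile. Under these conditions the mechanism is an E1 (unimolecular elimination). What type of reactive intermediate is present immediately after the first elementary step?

tertiary carbocation

Step 1: Ionisation: the C–I σ-bond cleaves heterolytically; both bonding electrons depart with I⁻, leaving a tertiary carbocation at the α-carbon.
After step 1 the species present is a tertiary carbocation.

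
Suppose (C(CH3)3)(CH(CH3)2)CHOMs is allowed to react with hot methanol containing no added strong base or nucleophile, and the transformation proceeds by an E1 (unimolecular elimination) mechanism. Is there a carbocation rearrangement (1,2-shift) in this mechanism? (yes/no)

yes

The first-formed carbocation is secondary.
The adjacent isopropyl carbon already bears 2 other carbon substituents and has a hydrogen to migrate; after a 1,2-hydride shift from that carbon the positive charge sits on a tertiary centre.
Tertiary is more stable than secondary, so the shift occurs.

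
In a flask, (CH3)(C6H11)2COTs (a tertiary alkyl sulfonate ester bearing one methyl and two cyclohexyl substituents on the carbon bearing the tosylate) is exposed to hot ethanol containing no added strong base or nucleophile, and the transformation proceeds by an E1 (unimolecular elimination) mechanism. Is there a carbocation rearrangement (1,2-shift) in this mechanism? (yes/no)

no

The first-formed carbocation is tertiary.
No single 1,2-shift to an adjacent carbon would produce a more-substituted cation than the one already present, so no rearrangement occurs.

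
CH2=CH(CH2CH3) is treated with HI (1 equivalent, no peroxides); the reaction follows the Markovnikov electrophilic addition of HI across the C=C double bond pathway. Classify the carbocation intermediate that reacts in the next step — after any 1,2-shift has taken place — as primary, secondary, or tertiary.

secondary

Step 1: Electrophilic addition begins with the π(C=C) electrons forming a bond to the proton of HI. Following Markovnikov's rule, the resulting cation is secondary. The H–I bond breaks heterolytically, releasing I⁻.
No single 1,2-shift to an adjacent carbon would give a more-substituted cation, so no rearrangement occurs.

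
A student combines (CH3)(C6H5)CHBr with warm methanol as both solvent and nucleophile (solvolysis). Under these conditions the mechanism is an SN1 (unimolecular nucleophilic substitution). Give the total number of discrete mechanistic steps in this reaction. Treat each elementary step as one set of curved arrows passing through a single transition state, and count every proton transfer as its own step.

Step 1: The C–Br bond breaks with both electrons going to the bromide; Br⁻ leaves and a secondary carbocation remains.
(No 1,2-shift: no single shift to an adjacent carbon would give a more stable cation.)
Step 2: Nucleophilic capture: the oxygen of CH3OH bonds to the cationic carbon, producing an oxonium-ion intermediate.
Step 3: Proton transfer from the O–H of the oxonium ion to a solvent molecule delivers the neutral ether.
Total: 3 elementary steps.

3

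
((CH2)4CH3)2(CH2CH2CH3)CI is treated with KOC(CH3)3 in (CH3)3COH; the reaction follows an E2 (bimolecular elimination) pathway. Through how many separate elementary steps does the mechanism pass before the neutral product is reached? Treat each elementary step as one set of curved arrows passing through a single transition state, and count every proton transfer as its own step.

1

Step 1: The strong base (CH3)3CO⁻ removes a β-hydrogen; in the same concerted event the electrons of the breaking C–H bond form the new π(C=C) bond and the C–I σ-bond breaks, expelling I⁻. Anti-periplanar geometry; one transition state.
Total: 1 elementary step.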